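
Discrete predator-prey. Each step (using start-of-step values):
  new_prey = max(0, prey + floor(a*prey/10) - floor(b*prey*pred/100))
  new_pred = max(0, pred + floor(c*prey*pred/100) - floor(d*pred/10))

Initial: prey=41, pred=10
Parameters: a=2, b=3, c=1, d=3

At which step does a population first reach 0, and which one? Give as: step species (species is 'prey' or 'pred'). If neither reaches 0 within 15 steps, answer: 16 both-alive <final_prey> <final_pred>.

Answer: 16 both-alive 25 3

Derivation:
Step 1: prey: 41+8-12=37; pred: 10+4-3=11
Step 2: prey: 37+7-12=32; pred: 11+4-3=12
Step 3: prey: 32+6-11=27; pred: 12+3-3=12
Step 4: prey: 27+5-9=23; pred: 12+3-3=12
Step 5: prey: 23+4-8=19; pred: 12+2-3=11
Step 6: prey: 19+3-6=16; pred: 11+2-3=10
Step 7: prey: 16+3-4=15; pred: 10+1-3=8
Step 8: prey: 15+3-3=15; pred: 8+1-2=7
Step 9: prey: 15+3-3=15; pred: 7+1-2=6
Step 10: prey: 15+3-2=16; pred: 6+0-1=5
Step 11: prey: 16+3-2=17; pred: 5+0-1=4
Step 12: prey: 17+3-2=18; pred: 4+0-1=3
Step 13: prey: 18+3-1=20; pred: 3+0-0=3
Step 14: prey: 20+4-1=23; pred: 3+0-0=3
Step 15: prey: 23+4-2=25; pred: 3+0-0=3
No extinction within 15 steps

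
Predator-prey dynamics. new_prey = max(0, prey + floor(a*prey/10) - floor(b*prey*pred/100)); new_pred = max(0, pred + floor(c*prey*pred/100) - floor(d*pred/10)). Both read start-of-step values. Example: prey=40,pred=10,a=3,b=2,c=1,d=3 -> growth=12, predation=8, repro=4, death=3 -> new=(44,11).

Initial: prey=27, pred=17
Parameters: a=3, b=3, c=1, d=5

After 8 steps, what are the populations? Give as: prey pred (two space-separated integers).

Answer: 57 1

Derivation:
Step 1: prey: 27+8-13=22; pred: 17+4-8=13
Step 2: prey: 22+6-8=20; pred: 13+2-6=9
Step 3: prey: 20+6-5=21; pred: 9+1-4=6
Step 4: prey: 21+6-3=24; pred: 6+1-3=4
Step 5: prey: 24+7-2=29; pred: 4+0-2=2
Step 6: prey: 29+8-1=36; pred: 2+0-1=1
Step 7: prey: 36+10-1=45; pred: 1+0-0=1
Step 8: prey: 45+13-1=57; pred: 1+0-0=1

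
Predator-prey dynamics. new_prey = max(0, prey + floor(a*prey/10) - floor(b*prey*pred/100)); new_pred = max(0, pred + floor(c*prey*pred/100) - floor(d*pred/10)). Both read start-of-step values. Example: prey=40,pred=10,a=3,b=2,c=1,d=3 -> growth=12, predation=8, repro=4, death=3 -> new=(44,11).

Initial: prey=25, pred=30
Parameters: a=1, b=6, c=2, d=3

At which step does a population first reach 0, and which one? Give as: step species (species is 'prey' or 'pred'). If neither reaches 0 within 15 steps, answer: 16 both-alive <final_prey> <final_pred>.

Step 1: prey: 25+2-45=0; pred: 30+15-9=36
First extinction: prey at step 1

Answer: 1 prey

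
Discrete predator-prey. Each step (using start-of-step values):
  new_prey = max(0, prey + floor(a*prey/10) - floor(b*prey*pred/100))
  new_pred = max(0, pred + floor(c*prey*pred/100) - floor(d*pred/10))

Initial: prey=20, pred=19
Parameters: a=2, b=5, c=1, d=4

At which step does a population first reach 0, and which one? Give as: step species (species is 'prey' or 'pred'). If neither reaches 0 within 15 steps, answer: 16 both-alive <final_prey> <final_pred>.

Step 1: prey: 20+4-19=5; pred: 19+3-7=15
Step 2: prey: 5+1-3=3; pred: 15+0-6=9
Step 3: prey: 3+0-1=2; pred: 9+0-3=6
Step 4: prey: 2+0-0=2; pred: 6+0-2=4
Step 5: prey: 2+0-0=2; pred: 4+0-1=3
Step 6: prey: 2+0-0=2; pred: 3+0-1=2
Step 7: prey: 2+0-0=2; pred: 2+0-0=2
Steps 8-15: state stable at prey=2, pred=2 (no change)
No extinction within 15 steps

Answer: 16 both-alive 2 2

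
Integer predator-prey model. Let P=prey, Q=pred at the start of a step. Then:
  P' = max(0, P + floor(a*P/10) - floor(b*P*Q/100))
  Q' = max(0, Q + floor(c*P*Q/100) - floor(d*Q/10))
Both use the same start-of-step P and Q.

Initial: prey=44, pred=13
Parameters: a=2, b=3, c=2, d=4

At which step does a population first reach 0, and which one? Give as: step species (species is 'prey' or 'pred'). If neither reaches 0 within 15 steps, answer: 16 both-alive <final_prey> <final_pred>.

Answer: 16 both-alive 2 2

Derivation:
Step 1: prey: 44+8-17=35; pred: 13+11-5=19
Step 2: prey: 35+7-19=23; pred: 19+13-7=25
Step 3: prey: 23+4-17=10; pred: 25+11-10=26
Step 4: prey: 10+2-7=5; pred: 26+5-10=21
Step 5: prey: 5+1-3=3; pred: 21+2-8=15
Step 6: prey: 3+0-1=2; pred: 15+0-6=9
Step 7: prey: 2+0-0=2; pred: 9+0-3=6
Step 8: prey: 2+0-0=2; pred: 6+0-2=4
Step 9: prey: 2+0-0=2; pred: 4+0-1=3
Step 10: prey: 2+0-0=2; pred: 3+0-1=2
Step 11: prey: 2+0-0=2; pred: 2+0-0=2
Steps 12-15: state stable at prey=2, pred=2 (no change)
No extinction within 15 steps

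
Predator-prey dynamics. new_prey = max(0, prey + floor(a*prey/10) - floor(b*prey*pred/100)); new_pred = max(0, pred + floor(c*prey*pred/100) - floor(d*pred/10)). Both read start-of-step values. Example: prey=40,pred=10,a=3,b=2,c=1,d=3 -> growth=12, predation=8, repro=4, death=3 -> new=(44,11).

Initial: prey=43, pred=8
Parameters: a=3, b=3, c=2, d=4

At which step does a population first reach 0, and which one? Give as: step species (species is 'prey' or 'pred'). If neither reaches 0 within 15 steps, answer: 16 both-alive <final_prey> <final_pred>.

Answer: 16 both-alive 1 2

Derivation:
Step 1: prey: 43+12-10=45; pred: 8+6-3=11
Step 2: prey: 45+13-14=44; pred: 11+9-4=16
Step 3: prey: 44+13-21=36; pred: 16+14-6=24
Step 4: prey: 36+10-25=21; pred: 24+17-9=32
Step 5: prey: 21+6-20=7; pred: 32+13-12=33
Step 6: prey: 7+2-6=3; pred: 33+4-13=24
Step 7: prey: 3+0-2=1; pred: 24+1-9=16
Step 8: prey: 1+0-0=1; pred: 16+0-6=10
Step 9: prey: 1+0-0=1; pred: 10+0-4=6
Step 10: prey: 1+0-0=1; pred: 6+0-2=4
Step 11: prey: 1+0-0=1; pred: 4+0-1=3
Step 12: prey: 1+0-0=1; pred: 3+0-1=2
Step 13: prey: 1+0-0=1; pred: 2+0-0=2
Steps 14-15: state stable at prey=1, pred=2 (no change)
No extinction within 15 steps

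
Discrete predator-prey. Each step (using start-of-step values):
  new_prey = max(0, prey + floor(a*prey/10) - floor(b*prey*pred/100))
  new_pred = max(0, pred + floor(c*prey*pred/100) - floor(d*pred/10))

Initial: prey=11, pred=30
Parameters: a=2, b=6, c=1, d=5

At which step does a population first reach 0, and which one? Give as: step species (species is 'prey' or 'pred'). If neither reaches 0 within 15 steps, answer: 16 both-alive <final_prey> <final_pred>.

Answer: 1 prey

Derivation:
Step 1: prey: 11+2-19=0; pred: 30+3-15=18
First extinction: prey at step 1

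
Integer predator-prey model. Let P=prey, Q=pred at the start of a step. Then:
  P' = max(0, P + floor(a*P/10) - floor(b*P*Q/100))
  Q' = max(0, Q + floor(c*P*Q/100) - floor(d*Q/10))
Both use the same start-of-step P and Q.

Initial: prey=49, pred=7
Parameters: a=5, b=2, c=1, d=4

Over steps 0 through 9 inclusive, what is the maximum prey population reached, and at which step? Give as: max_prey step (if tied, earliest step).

Step 1: prey: 49+24-6=67; pred: 7+3-2=8
Step 2: prey: 67+33-10=90; pred: 8+5-3=10
Step 3: prey: 90+45-18=117; pred: 10+9-4=15
Step 4: prey: 117+58-35=140; pred: 15+17-6=26
Step 5: prey: 140+70-72=138; pred: 26+36-10=52
Step 6: prey: 138+69-143=64; pred: 52+71-20=103
Step 7: prey: 64+32-131=0; pred: 103+65-41=127
Step 8: prey: 0+0-0=0; pred: 127+0-50=77
Step 9: prey: 0+0-0=0; pred: 77+0-30=47
Max prey = 140 at step 4

Answer: 140 4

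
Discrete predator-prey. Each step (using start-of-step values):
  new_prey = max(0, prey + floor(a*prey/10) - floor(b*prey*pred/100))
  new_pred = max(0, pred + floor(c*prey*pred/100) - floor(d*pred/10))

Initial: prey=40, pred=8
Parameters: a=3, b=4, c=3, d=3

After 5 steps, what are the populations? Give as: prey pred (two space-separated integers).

Answer: 0 26

Derivation:
Step 1: prey: 40+12-12=40; pred: 8+9-2=15
Step 2: prey: 40+12-24=28; pred: 15+18-4=29
Step 3: prey: 28+8-32=4; pred: 29+24-8=45
Step 4: prey: 4+1-7=0; pred: 45+5-13=37
Step 5: prey: 0+0-0=0; pred: 37+0-11=26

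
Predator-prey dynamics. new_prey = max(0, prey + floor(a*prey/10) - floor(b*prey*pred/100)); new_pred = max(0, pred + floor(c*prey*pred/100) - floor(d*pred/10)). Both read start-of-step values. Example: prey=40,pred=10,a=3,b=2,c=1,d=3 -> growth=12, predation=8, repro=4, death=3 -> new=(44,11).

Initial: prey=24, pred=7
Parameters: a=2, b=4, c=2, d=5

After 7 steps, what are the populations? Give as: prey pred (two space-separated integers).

Step 1: prey: 24+4-6=22; pred: 7+3-3=7
Step 2: prey: 22+4-6=20; pred: 7+3-3=7
Step 3: prey: 20+4-5=19; pred: 7+2-3=6
Step 4: prey: 19+3-4=18; pred: 6+2-3=5
Step 5: prey: 18+3-3=18; pred: 5+1-2=4
Step 6: prey: 18+3-2=19; pred: 4+1-2=3
Step 7: prey: 19+3-2=20; pred: 3+1-1=3

Answer: 20 3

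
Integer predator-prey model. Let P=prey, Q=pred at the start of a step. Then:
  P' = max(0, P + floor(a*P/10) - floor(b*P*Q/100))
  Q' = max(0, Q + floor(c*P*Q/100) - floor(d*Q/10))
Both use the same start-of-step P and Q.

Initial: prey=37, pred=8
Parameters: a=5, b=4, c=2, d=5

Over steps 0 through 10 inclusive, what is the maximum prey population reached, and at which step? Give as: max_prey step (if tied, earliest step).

Answer: 52 3

Derivation:
Step 1: prey: 37+18-11=44; pred: 8+5-4=9
Step 2: prey: 44+22-15=51; pred: 9+7-4=12
Step 3: prey: 51+25-24=52; pred: 12+12-6=18
Step 4: prey: 52+26-37=41; pred: 18+18-9=27
Step 5: prey: 41+20-44=17; pred: 27+22-13=36
Step 6: prey: 17+8-24=1; pred: 36+12-18=30
Step 7: prey: 1+0-1=0; pred: 30+0-15=15
Step 8: prey: 0+0-0=0; pred: 15+0-7=8
Step 9: prey: 0+0-0=0; pred: 8+0-4=4
Step 10: prey: 0+0-0=0; pred: 4+0-2=2
Max prey = 52 at step 3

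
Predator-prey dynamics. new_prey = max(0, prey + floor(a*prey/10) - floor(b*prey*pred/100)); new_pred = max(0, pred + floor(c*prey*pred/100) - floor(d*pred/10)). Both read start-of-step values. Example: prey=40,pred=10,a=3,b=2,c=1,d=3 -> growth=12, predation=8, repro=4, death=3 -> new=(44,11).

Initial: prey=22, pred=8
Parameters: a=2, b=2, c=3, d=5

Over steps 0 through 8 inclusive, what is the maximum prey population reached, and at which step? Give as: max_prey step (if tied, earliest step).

Step 1: prey: 22+4-3=23; pred: 8+5-4=9
Step 2: prey: 23+4-4=23; pred: 9+6-4=11
Step 3: prey: 23+4-5=22; pred: 11+7-5=13
Step 4: prey: 22+4-5=21; pred: 13+8-6=15
Step 5: prey: 21+4-6=19; pred: 15+9-7=17
Step 6: prey: 19+3-6=16; pred: 17+9-8=18
Step 7: prey: 16+3-5=14; pred: 18+8-9=17
Step 8: prey: 14+2-4=12; pred: 17+7-8=16
Max prey = 23 at step 1

Answer: 23 1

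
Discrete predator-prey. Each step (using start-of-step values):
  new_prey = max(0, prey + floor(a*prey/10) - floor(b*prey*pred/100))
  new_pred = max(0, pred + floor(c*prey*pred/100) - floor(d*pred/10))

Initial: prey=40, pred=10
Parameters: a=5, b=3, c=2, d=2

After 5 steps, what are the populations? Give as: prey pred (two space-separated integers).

Step 1: prey: 40+20-12=48; pred: 10+8-2=16
Step 2: prey: 48+24-23=49; pred: 16+15-3=28
Step 3: prey: 49+24-41=32; pred: 28+27-5=50
Step 4: prey: 32+16-48=0; pred: 50+32-10=72
Step 5: prey: 0+0-0=0; pred: 72+0-14=58

Answer: 0 58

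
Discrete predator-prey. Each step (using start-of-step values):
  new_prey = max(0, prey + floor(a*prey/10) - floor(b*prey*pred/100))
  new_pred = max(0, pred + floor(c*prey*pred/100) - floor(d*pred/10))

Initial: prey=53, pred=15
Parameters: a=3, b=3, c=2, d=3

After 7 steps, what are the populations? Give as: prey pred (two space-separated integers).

Answer: 0 13

Derivation:
Step 1: prey: 53+15-23=45; pred: 15+15-4=26
Step 2: prey: 45+13-35=23; pred: 26+23-7=42
Step 3: prey: 23+6-28=1; pred: 42+19-12=49
Step 4: prey: 1+0-1=0; pred: 49+0-14=35
Step 5: prey: 0+0-0=0; pred: 35+0-10=25
Step 6: prey: 0+0-0=0; pred: 25+0-7=18
Step 7: prey: 0+0-0=0; pred: 18+0-5=13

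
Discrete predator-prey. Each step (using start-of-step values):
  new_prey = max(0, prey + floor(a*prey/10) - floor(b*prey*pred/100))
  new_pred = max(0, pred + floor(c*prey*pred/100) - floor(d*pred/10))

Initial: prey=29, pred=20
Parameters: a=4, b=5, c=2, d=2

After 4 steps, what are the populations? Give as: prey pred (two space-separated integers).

Step 1: prey: 29+11-29=11; pred: 20+11-4=27
Step 2: prey: 11+4-14=1; pred: 27+5-5=27
Step 3: prey: 1+0-1=0; pred: 27+0-5=22
Step 4: prey: 0+0-0=0; pred: 22+0-4=18

Answer: 0 18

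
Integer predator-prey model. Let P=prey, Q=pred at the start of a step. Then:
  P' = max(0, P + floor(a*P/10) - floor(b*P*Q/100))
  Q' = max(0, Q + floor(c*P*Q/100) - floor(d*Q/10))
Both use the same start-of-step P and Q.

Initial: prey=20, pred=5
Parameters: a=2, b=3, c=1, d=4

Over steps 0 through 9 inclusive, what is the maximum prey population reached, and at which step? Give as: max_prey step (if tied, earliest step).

Answer: 56 9

Derivation:
Step 1: prey: 20+4-3=21; pred: 5+1-2=4
Step 2: prey: 21+4-2=23; pred: 4+0-1=3
Step 3: prey: 23+4-2=25; pred: 3+0-1=2
Step 4: prey: 25+5-1=29; pred: 2+0-0=2
Step 5: prey: 29+5-1=33; pred: 2+0-0=2
Step 6: prey: 33+6-1=38; pred: 2+0-0=2
Step 7: prey: 38+7-2=43; pred: 2+0-0=2
Step 8: prey: 43+8-2=49; pred: 2+0-0=2
Step 9: prey: 49+9-2=56; pred: 2+0-0=2
Max prey = 56 at step 9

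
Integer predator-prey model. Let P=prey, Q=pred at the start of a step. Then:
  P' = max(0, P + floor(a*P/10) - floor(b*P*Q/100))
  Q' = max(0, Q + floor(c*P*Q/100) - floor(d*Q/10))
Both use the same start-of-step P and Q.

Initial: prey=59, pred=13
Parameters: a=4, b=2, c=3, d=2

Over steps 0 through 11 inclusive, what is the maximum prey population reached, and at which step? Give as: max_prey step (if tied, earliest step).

Answer: 67 1

Derivation:
Step 1: prey: 59+23-15=67; pred: 13+23-2=34
Step 2: prey: 67+26-45=48; pred: 34+68-6=96
Step 3: prey: 48+19-92=0; pred: 96+138-19=215
Step 4: prey: 0+0-0=0; pred: 215+0-43=172
Step 5: prey: 0+0-0=0; pred: 172+0-34=138
Step 6: prey: 0+0-0=0; pred: 138+0-27=111
Step 7: prey: 0+0-0=0; pred: 111+0-22=89
Step 8: prey: 0+0-0=0; pred: 89+0-17=72
Step 9: prey: 0+0-0=0; pred: 72+0-14=58
Step 10: prey: 0+0-0=0; pred: 58+0-11=47
Step 11: prey: 0+0-0=0; pred: 47+0-9=38
Max prey = 67 at step 1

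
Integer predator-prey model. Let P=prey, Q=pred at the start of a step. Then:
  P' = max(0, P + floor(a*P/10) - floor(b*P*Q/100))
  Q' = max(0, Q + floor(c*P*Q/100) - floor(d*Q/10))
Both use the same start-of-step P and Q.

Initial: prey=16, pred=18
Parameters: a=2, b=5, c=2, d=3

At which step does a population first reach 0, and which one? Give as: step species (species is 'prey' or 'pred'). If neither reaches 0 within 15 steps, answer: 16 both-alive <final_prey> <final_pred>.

Step 1: prey: 16+3-14=5; pred: 18+5-5=18
Step 2: prey: 5+1-4=2; pred: 18+1-5=14
Step 3: prey: 2+0-1=1; pred: 14+0-4=10
Step 4: prey: 1+0-0=1; pred: 10+0-3=7
Step 5: prey: 1+0-0=1; pred: 7+0-2=5
Step 6: prey: 1+0-0=1; pred: 5+0-1=4
Step 7: prey: 1+0-0=1; pred: 4+0-1=3
Step 8: prey: 1+0-0=1; pred: 3+0-0=3
Steps 9-15: state stable at prey=1, pred=3 (no change)
No extinction within 15 steps

Answer: 16 both-alive 1 3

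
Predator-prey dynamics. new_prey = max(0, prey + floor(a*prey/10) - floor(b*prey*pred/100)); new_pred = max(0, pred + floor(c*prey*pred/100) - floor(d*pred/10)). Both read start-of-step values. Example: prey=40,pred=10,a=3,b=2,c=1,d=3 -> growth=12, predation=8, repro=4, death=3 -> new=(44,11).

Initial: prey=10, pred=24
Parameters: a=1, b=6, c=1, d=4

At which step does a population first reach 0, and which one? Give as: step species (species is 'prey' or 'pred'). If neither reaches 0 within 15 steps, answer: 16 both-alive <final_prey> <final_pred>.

Step 1: prey: 10+1-14=0; pred: 24+2-9=17
First extinction: prey at step 1

Answer: 1 prey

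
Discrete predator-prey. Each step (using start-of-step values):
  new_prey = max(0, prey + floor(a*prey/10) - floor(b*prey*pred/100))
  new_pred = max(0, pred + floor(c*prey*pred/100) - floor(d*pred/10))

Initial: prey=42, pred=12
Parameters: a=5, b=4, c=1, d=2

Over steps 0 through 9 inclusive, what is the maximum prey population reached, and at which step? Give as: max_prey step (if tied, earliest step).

Step 1: prey: 42+21-20=43; pred: 12+5-2=15
Step 2: prey: 43+21-25=39; pred: 15+6-3=18
Step 3: prey: 39+19-28=30; pred: 18+7-3=22
Step 4: prey: 30+15-26=19; pred: 22+6-4=24
Step 5: prey: 19+9-18=10; pred: 24+4-4=24
Step 6: prey: 10+5-9=6; pred: 24+2-4=22
Step 7: prey: 6+3-5=4; pred: 22+1-4=19
Step 8: prey: 4+2-3=3; pred: 19+0-3=16
Step 9: prey: 3+1-1=3; pred: 16+0-3=13
Max prey = 43 at step 1

Answer: 43 1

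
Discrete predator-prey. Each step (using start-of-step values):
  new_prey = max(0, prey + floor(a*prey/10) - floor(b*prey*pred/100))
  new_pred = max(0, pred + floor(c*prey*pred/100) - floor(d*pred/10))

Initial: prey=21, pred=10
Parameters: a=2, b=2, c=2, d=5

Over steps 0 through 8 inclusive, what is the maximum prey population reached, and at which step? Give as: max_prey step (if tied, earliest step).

Answer: 30 8

Derivation:
Step 1: prey: 21+4-4=21; pred: 10+4-5=9
Step 2: prey: 21+4-3=22; pred: 9+3-4=8
Step 3: prey: 22+4-3=23; pred: 8+3-4=7
Step 4: prey: 23+4-3=24; pred: 7+3-3=7
Step 5: prey: 24+4-3=25; pred: 7+3-3=7
Step 6: prey: 25+5-3=27; pred: 7+3-3=7
Step 7: prey: 27+5-3=29; pred: 7+3-3=7
Step 8: prey: 29+5-4=30; pred: 7+4-3=8
Max prey = 30 at step 8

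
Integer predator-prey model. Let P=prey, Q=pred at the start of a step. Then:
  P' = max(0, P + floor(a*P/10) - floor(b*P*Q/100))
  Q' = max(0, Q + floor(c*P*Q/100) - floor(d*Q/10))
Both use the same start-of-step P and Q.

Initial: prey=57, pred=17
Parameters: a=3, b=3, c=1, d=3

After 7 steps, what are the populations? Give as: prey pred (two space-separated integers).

Answer: 5 10

Derivation:
Step 1: prey: 57+17-29=45; pred: 17+9-5=21
Step 2: prey: 45+13-28=30; pred: 21+9-6=24
Step 3: prey: 30+9-21=18; pred: 24+7-7=24
Step 4: prey: 18+5-12=11; pred: 24+4-7=21
Step 5: prey: 11+3-6=8; pred: 21+2-6=17
Step 6: prey: 8+2-4=6; pred: 17+1-5=13
Step 7: prey: 6+1-2=5; pred: 13+0-3=10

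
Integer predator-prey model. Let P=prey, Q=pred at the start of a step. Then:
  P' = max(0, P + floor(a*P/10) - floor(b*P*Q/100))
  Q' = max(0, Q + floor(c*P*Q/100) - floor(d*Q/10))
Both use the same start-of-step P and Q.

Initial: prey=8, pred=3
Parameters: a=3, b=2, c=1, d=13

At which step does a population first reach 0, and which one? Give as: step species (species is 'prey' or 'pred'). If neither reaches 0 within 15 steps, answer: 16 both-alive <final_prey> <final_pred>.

Step 1: prey: 8+2-0=10; pred: 3+0-3=0
First extinction: pred at step 1

Answer: 1 pred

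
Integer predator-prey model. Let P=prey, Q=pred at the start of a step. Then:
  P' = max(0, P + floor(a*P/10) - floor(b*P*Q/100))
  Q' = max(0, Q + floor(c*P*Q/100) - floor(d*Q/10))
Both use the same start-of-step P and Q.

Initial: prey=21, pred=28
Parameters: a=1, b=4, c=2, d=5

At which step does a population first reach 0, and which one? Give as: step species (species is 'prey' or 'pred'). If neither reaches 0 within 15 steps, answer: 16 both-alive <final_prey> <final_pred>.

Step 1: prey: 21+2-23=0; pred: 28+11-14=25
First extinction: prey at step 1

Answer: 1 prey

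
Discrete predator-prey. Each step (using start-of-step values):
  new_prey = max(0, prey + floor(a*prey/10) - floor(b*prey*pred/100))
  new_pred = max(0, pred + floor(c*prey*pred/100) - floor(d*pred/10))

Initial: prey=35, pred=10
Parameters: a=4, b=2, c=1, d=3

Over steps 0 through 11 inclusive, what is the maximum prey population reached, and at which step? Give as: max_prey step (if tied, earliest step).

Step 1: prey: 35+14-7=42; pred: 10+3-3=10
Step 2: prey: 42+16-8=50; pred: 10+4-3=11
Step 3: prey: 50+20-11=59; pred: 11+5-3=13
Step 4: prey: 59+23-15=67; pred: 13+7-3=17
Step 5: prey: 67+26-22=71; pred: 17+11-5=23
Step 6: prey: 71+28-32=67; pred: 23+16-6=33
Step 7: prey: 67+26-44=49; pred: 33+22-9=46
Step 8: prey: 49+19-45=23; pred: 46+22-13=55
Step 9: prey: 23+9-25=7; pred: 55+12-16=51
Step 10: prey: 7+2-7=2; pred: 51+3-15=39
Step 11: prey: 2+0-1=1; pred: 39+0-11=28
Max prey = 71 at step 5

Answer: 71 5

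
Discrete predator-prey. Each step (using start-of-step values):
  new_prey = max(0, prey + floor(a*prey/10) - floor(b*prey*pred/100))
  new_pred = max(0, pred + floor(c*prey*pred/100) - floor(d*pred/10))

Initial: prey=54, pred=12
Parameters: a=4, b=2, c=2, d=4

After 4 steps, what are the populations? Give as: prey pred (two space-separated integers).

Answer: 1 99

Derivation:
Step 1: prey: 54+21-12=63; pred: 12+12-4=20
Step 2: prey: 63+25-25=63; pred: 20+25-8=37
Step 3: prey: 63+25-46=42; pred: 37+46-14=69
Step 4: prey: 42+16-57=1; pred: 69+57-27=99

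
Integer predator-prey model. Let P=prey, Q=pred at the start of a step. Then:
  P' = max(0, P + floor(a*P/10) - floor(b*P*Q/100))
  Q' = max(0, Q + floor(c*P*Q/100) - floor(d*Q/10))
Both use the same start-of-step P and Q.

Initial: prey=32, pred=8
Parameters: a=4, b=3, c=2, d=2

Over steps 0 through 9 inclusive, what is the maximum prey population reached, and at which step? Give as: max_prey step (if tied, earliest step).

Answer: 38 2

Derivation:
Step 1: prey: 32+12-7=37; pred: 8+5-1=12
Step 2: prey: 37+14-13=38; pred: 12+8-2=18
Step 3: prey: 38+15-20=33; pred: 18+13-3=28
Step 4: prey: 33+13-27=19; pred: 28+18-5=41
Step 5: prey: 19+7-23=3; pred: 41+15-8=48
Step 6: prey: 3+1-4=0; pred: 48+2-9=41
Step 7: prey: 0+0-0=0; pred: 41+0-8=33
Step 8: prey: 0+0-0=0; pred: 33+0-6=27
Step 9: prey: 0+0-0=0; pred: 27+0-5=22
Max prey = 38 at step 2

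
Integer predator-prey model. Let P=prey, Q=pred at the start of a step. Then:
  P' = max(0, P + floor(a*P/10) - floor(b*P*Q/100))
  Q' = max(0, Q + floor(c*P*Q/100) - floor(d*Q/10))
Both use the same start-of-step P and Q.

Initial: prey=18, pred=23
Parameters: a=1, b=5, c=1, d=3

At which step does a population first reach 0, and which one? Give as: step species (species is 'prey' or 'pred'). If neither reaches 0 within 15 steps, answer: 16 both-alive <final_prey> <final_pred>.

Step 1: prey: 18+1-20=0; pred: 23+4-6=21
First extinction: prey at step 1

Answer: 1 prey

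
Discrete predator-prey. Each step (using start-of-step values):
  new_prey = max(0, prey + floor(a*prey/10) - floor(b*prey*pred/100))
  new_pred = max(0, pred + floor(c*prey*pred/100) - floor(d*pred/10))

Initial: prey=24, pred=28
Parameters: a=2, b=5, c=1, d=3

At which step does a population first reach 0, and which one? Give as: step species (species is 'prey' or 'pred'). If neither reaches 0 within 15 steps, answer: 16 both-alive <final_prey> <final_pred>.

Step 1: prey: 24+4-33=0; pred: 28+6-8=26
First extinction: prey at step 1

Answer: 1 prey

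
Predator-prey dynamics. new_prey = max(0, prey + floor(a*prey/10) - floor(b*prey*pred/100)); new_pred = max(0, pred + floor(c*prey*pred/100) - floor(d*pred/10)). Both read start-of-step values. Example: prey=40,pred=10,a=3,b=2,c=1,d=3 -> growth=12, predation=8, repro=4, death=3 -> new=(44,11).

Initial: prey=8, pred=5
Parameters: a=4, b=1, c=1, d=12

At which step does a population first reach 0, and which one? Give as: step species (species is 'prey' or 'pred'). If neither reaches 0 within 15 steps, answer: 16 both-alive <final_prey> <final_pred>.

Step 1: prey: 8+3-0=11; pred: 5+0-6=0
First extinction: pred at step 1

Answer: 1 pred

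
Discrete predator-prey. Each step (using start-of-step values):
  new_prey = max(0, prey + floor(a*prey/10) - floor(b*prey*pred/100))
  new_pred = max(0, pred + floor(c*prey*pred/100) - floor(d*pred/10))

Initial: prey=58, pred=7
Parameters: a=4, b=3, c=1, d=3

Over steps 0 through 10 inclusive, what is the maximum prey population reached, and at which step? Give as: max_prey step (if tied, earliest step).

Answer: 79 3

Derivation:
Step 1: prey: 58+23-12=69; pred: 7+4-2=9
Step 2: prey: 69+27-18=78; pred: 9+6-2=13
Step 3: prey: 78+31-30=79; pred: 13+10-3=20
Step 4: prey: 79+31-47=63; pred: 20+15-6=29
Step 5: prey: 63+25-54=34; pred: 29+18-8=39
Step 6: prey: 34+13-39=8; pred: 39+13-11=41
Step 7: prey: 8+3-9=2; pred: 41+3-12=32
Step 8: prey: 2+0-1=1; pred: 32+0-9=23
Step 9: prey: 1+0-0=1; pred: 23+0-6=17
Step 10: prey: 1+0-0=1; pred: 17+0-5=12
Max prey = 79 at step 3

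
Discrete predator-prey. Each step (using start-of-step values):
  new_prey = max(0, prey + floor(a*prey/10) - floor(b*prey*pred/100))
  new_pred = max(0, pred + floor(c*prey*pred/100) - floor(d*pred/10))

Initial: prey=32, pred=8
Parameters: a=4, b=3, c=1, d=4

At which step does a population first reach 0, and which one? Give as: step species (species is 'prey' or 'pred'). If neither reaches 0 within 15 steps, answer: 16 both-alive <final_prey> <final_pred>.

Answer: 16 both-alive 11 5

Derivation:
Step 1: prey: 32+12-7=37; pred: 8+2-3=7
Step 2: prey: 37+14-7=44; pred: 7+2-2=7
Step 3: prey: 44+17-9=52; pred: 7+3-2=8
Step 4: prey: 52+20-12=60; pred: 8+4-3=9
Step 5: prey: 60+24-16=68; pred: 9+5-3=11
Step 6: prey: 68+27-22=73; pred: 11+7-4=14
Step 7: prey: 73+29-30=72; pred: 14+10-5=19
Step 8: prey: 72+28-41=59; pred: 19+13-7=25
Step 9: prey: 59+23-44=38; pred: 25+14-10=29
Step 10: prey: 38+15-33=20; pred: 29+11-11=29
Step 11: prey: 20+8-17=11; pred: 29+5-11=23
Step 12: prey: 11+4-7=8; pred: 23+2-9=16
Step 13: prey: 8+3-3=8; pred: 16+1-6=11
Step 14: prey: 8+3-2=9; pred: 11+0-4=7
Step 15: prey: 9+3-1=11; pred: 7+0-2=5
No extinction within 15 steps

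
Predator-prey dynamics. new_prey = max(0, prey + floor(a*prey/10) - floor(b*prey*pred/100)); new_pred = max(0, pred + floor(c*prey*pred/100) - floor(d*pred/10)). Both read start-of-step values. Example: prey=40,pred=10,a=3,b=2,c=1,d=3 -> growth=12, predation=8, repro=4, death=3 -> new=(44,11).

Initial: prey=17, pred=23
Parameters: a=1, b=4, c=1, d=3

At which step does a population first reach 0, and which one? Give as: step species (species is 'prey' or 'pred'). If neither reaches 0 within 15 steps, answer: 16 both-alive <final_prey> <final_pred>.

Answer: 16 both-alive 1 3

Derivation:
Step 1: prey: 17+1-15=3; pred: 23+3-6=20
Step 2: prey: 3+0-2=1; pred: 20+0-6=14
Step 3: prey: 1+0-0=1; pred: 14+0-4=10
Step 4: prey: 1+0-0=1; pred: 10+0-3=7
Step 5: prey: 1+0-0=1; pred: 7+0-2=5
Step 6: prey: 1+0-0=1; pred: 5+0-1=4
Step 7: prey: 1+0-0=1; pred: 4+0-1=3
Step 8: prey: 1+0-0=1; pred: 3+0-0=3
Steps 9-15: state stable at prey=1, pred=3 (no change)
No extinction within 15 steps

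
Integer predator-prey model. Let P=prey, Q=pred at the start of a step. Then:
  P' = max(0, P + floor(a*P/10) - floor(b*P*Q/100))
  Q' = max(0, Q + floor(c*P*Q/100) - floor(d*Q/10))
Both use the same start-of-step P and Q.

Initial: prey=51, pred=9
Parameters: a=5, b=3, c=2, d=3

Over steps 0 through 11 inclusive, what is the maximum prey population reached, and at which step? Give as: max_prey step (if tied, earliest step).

Step 1: prey: 51+25-13=63; pred: 9+9-2=16
Step 2: prey: 63+31-30=64; pred: 16+20-4=32
Step 3: prey: 64+32-61=35; pred: 32+40-9=63
Step 4: prey: 35+17-66=0; pred: 63+44-18=89
Step 5: prey: 0+0-0=0; pred: 89+0-26=63
Step 6: prey: 0+0-0=0; pred: 63+0-18=45
Step 7: prey: 0+0-0=0; pred: 45+0-13=32
Step 8: prey: 0+0-0=0; pred: 32+0-9=23
Step 9: prey: 0+0-0=0; pred: 23+0-6=17
Step 10: prey: 0+0-0=0; pred: 17+0-5=12
Step 11: prey: 0+0-0=0; pred: 12+0-3=9
Max prey = 64 at step 2

Answer: 64 2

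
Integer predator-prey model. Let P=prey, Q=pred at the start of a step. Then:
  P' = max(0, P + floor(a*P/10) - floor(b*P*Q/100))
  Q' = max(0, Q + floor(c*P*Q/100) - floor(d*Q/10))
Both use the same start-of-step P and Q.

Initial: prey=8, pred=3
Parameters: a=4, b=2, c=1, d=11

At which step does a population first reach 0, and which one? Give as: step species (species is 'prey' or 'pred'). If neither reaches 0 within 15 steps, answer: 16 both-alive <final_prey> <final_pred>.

Step 1: prey: 8+3-0=11; pred: 3+0-3=0
First extinction: pred at step 1

Answer: 1 pred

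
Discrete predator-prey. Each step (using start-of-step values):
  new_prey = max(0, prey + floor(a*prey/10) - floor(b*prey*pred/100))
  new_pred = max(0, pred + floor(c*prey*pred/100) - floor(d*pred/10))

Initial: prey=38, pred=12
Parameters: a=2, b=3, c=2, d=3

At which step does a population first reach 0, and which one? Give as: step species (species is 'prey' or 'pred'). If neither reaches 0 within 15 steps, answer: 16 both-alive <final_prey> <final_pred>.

Answer: 16 both-alive 1 3

Derivation:
Step 1: prey: 38+7-13=32; pred: 12+9-3=18
Step 2: prey: 32+6-17=21; pred: 18+11-5=24
Step 3: prey: 21+4-15=10; pred: 24+10-7=27
Step 4: prey: 10+2-8=4; pred: 27+5-8=24
Step 5: prey: 4+0-2=2; pred: 24+1-7=18
Step 6: prey: 2+0-1=1; pred: 18+0-5=13
Step 7: prey: 1+0-0=1; pred: 13+0-3=10
Step 8: prey: 1+0-0=1; pred: 10+0-3=7
Step 9: prey: 1+0-0=1; pred: 7+0-2=5
Step 10: prey: 1+0-0=1; pred: 5+0-1=4
Step 11: prey: 1+0-0=1; pred: 4+0-1=3
Step 12: prey: 1+0-0=1; pred: 3+0-0=3
Steps 13-15: state stable at prey=1, pred=3 (no change)
No extinction within 15 steps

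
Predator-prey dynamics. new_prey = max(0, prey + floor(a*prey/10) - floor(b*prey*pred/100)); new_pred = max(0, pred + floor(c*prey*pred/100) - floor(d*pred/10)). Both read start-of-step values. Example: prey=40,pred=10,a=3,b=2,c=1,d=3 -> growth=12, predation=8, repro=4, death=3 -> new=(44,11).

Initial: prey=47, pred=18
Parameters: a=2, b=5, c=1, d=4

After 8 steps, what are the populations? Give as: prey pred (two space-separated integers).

Answer: 1 2

Derivation:
Step 1: prey: 47+9-42=14; pred: 18+8-7=19
Step 2: prey: 14+2-13=3; pred: 19+2-7=14
Step 3: prey: 3+0-2=1; pred: 14+0-5=9
Step 4: prey: 1+0-0=1; pred: 9+0-3=6
Step 5: prey: 1+0-0=1; pred: 6+0-2=4
Step 6: prey: 1+0-0=1; pred: 4+0-1=3
Step 7: prey: 1+0-0=1; pred: 3+0-1=2
Step 8: prey: 1+0-0=1; pred: 2+0-0=2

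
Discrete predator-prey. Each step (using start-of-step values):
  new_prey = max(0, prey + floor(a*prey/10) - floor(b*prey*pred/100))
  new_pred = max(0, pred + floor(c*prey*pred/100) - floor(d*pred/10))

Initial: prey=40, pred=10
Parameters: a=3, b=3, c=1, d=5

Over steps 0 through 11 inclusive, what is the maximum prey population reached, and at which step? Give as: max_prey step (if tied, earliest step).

Step 1: prey: 40+12-12=40; pred: 10+4-5=9
Step 2: prey: 40+12-10=42; pred: 9+3-4=8
Step 3: prey: 42+12-10=44; pred: 8+3-4=7
Step 4: prey: 44+13-9=48; pred: 7+3-3=7
Step 5: prey: 48+14-10=52; pred: 7+3-3=7
Step 6: prey: 52+15-10=57; pred: 7+3-3=7
Step 7: prey: 57+17-11=63; pred: 7+3-3=7
Step 8: prey: 63+18-13=68; pred: 7+4-3=8
Step 9: prey: 68+20-16=72; pred: 8+5-4=9
Step 10: prey: 72+21-19=74; pred: 9+6-4=11
Step 11: prey: 74+22-24=72; pred: 11+8-5=14
Max prey = 74 at step 10

Answer: 74 10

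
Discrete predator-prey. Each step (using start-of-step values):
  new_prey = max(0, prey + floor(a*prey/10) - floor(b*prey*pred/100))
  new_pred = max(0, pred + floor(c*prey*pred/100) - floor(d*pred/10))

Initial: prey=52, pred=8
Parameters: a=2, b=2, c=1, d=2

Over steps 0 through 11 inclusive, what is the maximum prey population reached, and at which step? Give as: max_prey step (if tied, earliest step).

Answer: 54 1

Derivation:
Step 1: prey: 52+10-8=54; pred: 8+4-1=11
Step 2: prey: 54+10-11=53; pred: 11+5-2=14
Step 3: prey: 53+10-14=49; pred: 14+7-2=19
Step 4: prey: 49+9-18=40; pred: 19+9-3=25
Step 5: prey: 40+8-20=28; pred: 25+10-5=30
Step 6: prey: 28+5-16=17; pred: 30+8-6=32
Step 7: prey: 17+3-10=10; pred: 32+5-6=31
Step 8: prey: 10+2-6=6; pred: 31+3-6=28
Step 9: prey: 6+1-3=4; pred: 28+1-5=24
Step 10: prey: 4+0-1=3; pred: 24+0-4=20
Step 11: prey: 3+0-1=2; pred: 20+0-4=16
Max prey = 54 at step 1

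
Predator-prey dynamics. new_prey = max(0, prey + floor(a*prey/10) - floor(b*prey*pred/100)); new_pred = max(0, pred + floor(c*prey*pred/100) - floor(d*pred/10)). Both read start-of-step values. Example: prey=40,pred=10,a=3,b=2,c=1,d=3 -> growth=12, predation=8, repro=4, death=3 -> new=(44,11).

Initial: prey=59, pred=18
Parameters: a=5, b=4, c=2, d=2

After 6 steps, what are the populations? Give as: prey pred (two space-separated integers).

Step 1: prey: 59+29-42=46; pred: 18+21-3=36
Step 2: prey: 46+23-66=3; pred: 36+33-7=62
Step 3: prey: 3+1-7=0; pred: 62+3-12=53
Step 4: prey: 0+0-0=0; pred: 53+0-10=43
Step 5: prey: 0+0-0=0; pred: 43+0-8=35
Step 6: prey: 0+0-0=0; pred: 35+0-7=28

Answer: 0 28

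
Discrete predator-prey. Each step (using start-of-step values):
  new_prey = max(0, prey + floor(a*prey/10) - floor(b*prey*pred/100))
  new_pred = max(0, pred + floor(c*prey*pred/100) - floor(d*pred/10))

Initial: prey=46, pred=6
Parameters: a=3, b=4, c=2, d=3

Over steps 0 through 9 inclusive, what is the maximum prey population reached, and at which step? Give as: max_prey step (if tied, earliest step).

Step 1: prey: 46+13-11=48; pred: 6+5-1=10
Step 2: prey: 48+14-19=43; pred: 10+9-3=16
Step 3: prey: 43+12-27=28; pred: 16+13-4=25
Step 4: prey: 28+8-28=8; pred: 25+14-7=32
Step 5: prey: 8+2-10=0; pred: 32+5-9=28
Step 6: prey: 0+0-0=0; pred: 28+0-8=20
Step 7: prey: 0+0-0=0; pred: 20+0-6=14
Step 8: prey: 0+0-0=0; pred: 14+0-4=10
Step 9: prey: 0+0-0=0; pred: 10+0-3=7
Max prey = 48 at step 1

Answer: 48 1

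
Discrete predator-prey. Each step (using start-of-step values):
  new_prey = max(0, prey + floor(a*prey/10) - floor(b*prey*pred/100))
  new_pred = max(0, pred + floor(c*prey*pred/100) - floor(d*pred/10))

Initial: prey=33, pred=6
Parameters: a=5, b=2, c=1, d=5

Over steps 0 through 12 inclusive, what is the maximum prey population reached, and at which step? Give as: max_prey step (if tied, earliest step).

Answer: 311 7

Derivation:
Step 1: prey: 33+16-3=46; pred: 6+1-3=4
Step 2: prey: 46+23-3=66; pred: 4+1-2=3
Step 3: prey: 66+33-3=96; pred: 3+1-1=3
Step 4: prey: 96+48-5=139; pred: 3+2-1=4
Step 5: prey: 139+69-11=197; pred: 4+5-2=7
Step 6: prey: 197+98-27=268; pred: 7+13-3=17
Step 7: prey: 268+134-91=311; pred: 17+45-8=54
Step 8: prey: 311+155-335=131; pred: 54+167-27=194
Step 9: prey: 131+65-508=0; pred: 194+254-97=351
Step 10: prey: 0+0-0=0; pred: 351+0-175=176
Step 11: prey: 0+0-0=0; pred: 176+0-88=88
Step 12: prey: 0+0-0=0; pred: 88+0-44=44
Max prey = 311 at step 7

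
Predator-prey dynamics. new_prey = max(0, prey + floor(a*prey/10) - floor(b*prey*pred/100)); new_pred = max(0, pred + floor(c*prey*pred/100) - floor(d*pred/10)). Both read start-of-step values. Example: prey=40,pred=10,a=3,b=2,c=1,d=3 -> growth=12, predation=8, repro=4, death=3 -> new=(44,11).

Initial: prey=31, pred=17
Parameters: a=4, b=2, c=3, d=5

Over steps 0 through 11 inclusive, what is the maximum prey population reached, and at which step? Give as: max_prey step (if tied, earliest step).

Step 1: prey: 31+12-10=33; pred: 17+15-8=24
Step 2: prey: 33+13-15=31; pred: 24+23-12=35
Step 3: prey: 31+12-21=22; pred: 35+32-17=50
Step 4: prey: 22+8-22=8; pred: 50+33-25=58
Step 5: prey: 8+3-9=2; pred: 58+13-29=42
Step 6: prey: 2+0-1=1; pred: 42+2-21=23
Step 7: prey: 1+0-0=1; pred: 23+0-11=12
Step 8: prey: 1+0-0=1; pred: 12+0-6=6
Step 9: prey: 1+0-0=1; pred: 6+0-3=3
Step 10: prey: 1+0-0=1; pred: 3+0-1=2
Step 11: prey: 1+0-0=1; pred: 2+0-1=1
Max prey = 33 at step 1

Answer: 33 1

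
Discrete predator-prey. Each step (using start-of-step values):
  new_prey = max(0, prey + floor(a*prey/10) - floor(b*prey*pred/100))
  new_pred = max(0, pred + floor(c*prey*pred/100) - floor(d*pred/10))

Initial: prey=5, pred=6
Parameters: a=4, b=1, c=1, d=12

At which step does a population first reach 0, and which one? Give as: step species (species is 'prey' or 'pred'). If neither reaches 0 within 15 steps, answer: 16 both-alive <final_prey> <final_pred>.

Step 1: prey: 5+2-0=7; pred: 6+0-7=0
First extinction: pred at step 1

Answer: 1 pred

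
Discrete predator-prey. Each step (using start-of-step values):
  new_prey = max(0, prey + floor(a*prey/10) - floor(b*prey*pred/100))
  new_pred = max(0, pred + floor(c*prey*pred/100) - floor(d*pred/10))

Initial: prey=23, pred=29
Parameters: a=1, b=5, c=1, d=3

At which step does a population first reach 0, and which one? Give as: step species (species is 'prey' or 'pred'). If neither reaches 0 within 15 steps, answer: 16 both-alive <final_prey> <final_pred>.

Step 1: prey: 23+2-33=0; pred: 29+6-8=27
First extinction: prey at step 1

Answer: 1 prey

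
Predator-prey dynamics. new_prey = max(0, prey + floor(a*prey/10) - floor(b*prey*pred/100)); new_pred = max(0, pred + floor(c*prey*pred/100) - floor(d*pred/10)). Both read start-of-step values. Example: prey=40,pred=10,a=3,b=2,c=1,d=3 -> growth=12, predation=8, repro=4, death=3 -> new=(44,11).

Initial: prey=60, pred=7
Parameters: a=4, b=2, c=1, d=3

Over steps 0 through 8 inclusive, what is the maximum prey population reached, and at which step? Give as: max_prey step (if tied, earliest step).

Answer: 106 3

Derivation:
Step 1: prey: 60+24-8=76; pred: 7+4-2=9
Step 2: prey: 76+30-13=93; pred: 9+6-2=13
Step 3: prey: 93+37-24=106; pred: 13+12-3=22
Step 4: prey: 106+42-46=102; pred: 22+23-6=39
Step 5: prey: 102+40-79=63; pred: 39+39-11=67
Step 6: prey: 63+25-84=4; pred: 67+42-20=89
Step 7: prey: 4+1-7=0; pred: 89+3-26=66
Step 8: prey: 0+0-0=0; pred: 66+0-19=47
Max prey = 106 at step 3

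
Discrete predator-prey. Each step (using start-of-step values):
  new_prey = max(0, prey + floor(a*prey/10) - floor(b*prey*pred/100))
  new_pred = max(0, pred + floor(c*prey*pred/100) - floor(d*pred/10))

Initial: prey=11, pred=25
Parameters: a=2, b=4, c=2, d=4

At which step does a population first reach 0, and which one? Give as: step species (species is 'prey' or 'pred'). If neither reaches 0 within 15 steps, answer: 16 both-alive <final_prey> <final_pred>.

Step 1: prey: 11+2-11=2; pred: 25+5-10=20
Step 2: prey: 2+0-1=1; pred: 20+0-8=12
Step 3: prey: 1+0-0=1; pred: 12+0-4=8
Step 4: prey: 1+0-0=1; pred: 8+0-3=5
Step 5: prey: 1+0-0=1; pred: 5+0-2=3
Step 6: prey: 1+0-0=1; pred: 3+0-1=2
Step 7: prey: 1+0-0=1; pred: 2+0-0=2
Steps 8-15: state stable at prey=1, pred=2 (no change)
No extinction within 15 steps

Answer: 16 both-alive 1 2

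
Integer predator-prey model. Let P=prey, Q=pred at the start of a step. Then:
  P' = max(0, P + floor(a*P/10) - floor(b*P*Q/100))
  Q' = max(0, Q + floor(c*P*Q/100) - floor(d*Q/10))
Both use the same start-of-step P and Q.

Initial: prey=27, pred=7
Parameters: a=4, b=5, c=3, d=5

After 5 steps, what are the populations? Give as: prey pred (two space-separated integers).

Step 1: prey: 27+10-9=28; pred: 7+5-3=9
Step 2: prey: 28+11-12=27; pred: 9+7-4=12
Step 3: prey: 27+10-16=21; pred: 12+9-6=15
Step 4: prey: 21+8-15=14; pred: 15+9-7=17
Step 5: prey: 14+5-11=8; pred: 17+7-8=16

Answer: 8 16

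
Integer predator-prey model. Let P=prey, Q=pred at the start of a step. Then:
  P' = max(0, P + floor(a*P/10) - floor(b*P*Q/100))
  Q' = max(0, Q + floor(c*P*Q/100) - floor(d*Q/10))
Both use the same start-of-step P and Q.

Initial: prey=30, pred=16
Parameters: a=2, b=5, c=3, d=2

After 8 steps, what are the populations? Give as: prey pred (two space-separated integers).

Answer: 0 9

Derivation:
Step 1: prey: 30+6-24=12; pred: 16+14-3=27
Step 2: prey: 12+2-16=0; pred: 27+9-5=31
Step 3: prey: 0+0-0=0; pred: 31+0-6=25
Step 4: prey: 0+0-0=0; pred: 25+0-5=20
Step 5: prey: 0+0-0=0; pred: 20+0-4=16
Step 6: prey: 0+0-0=0; pred: 16+0-3=13
Step 7: prey: 0+0-0=0; pred: 13+0-2=11
Step 8: prey: 0+0-0=0; pred: 11+0-2=9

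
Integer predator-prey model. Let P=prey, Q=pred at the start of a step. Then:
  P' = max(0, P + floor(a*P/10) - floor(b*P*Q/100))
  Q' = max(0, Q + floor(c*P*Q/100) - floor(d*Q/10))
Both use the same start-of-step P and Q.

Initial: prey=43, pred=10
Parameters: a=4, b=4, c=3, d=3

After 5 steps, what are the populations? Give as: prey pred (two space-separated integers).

Step 1: prey: 43+17-17=43; pred: 10+12-3=19
Step 2: prey: 43+17-32=28; pred: 19+24-5=38
Step 3: prey: 28+11-42=0; pred: 38+31-11=58
Step 4: prey: 0+0-0=0; pred: 58+0-17=41
Step 5: prey: 0+0-0=0; pred: 41+0-12=29

Answer: 0 29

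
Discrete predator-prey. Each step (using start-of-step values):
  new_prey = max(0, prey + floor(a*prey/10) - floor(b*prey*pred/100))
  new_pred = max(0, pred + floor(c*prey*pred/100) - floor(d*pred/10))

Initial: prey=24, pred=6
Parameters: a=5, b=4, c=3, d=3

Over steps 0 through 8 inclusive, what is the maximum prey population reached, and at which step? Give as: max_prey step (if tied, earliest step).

Answer: 35 2

Derivation:
Step 1: prey: 24+12-5=31; pred: 6+4-1=9
Step 2: prey: 31+15-11=35; pred: 9+8-2=15
Step 3: prey: 35+17-21=31; pred: 15+15-4=26
Step 4: prey: 31+15-32=14; pred: 26+24-7=43
Step 5: prey: 14+7-24=0; pred: 43+18-12=49
Step 6: prey: 0+0-0=0; pred: 49+0-14=35
Step 7: prey: 0+0-0=0; pred: 35+0-10=25
Step 8: prey: 0+0-0=0; pred: 25+0-7=18
Max prey = 35 at step 2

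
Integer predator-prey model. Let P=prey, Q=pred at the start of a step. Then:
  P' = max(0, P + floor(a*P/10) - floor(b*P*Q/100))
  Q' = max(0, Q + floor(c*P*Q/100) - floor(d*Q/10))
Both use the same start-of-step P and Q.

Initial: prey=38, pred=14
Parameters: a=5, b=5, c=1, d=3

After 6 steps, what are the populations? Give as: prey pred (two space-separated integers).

Answer: 13 8

Derivation:
Step 1: prey: 38+19-26=31; pred: 14+5-4=15
Step 2: prey: 31+15-23=23; pred: 15+4-4=15
Step 3: prey: 23+11-17=17; pred: 15+3-4=14
Step 4: prey: 17+8-11=14; pred: 14+2-4=12
Step 5: prey: 14+7-8=13; pred: 12+1-3=10
Step 6: prey: 13+6-6=13; pred: 10+1-3=8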